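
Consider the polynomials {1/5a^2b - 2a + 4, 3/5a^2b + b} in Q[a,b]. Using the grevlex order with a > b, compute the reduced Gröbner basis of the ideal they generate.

This is the nonlinear analogue of row-reducing a linear system.

f_1 = 1/5a^2b - 2a + 4, LT = a^2b.
f_2 = 3/5a^2b + b, LT = a^2b.

S(f_1,f_2): lcm = a^2b. S = -10a - 5/3b + 20.
  leading term a: no divisor's leading term divides it; move -10a to the remainder.
  leading term b: no divisor's leading term divides it; move -5/3b to the remainder.
  leading term 1: no divisor's leading term divides it; move 20 to the remainder.
  remainder -10a - 5/3b + 20 ≠ 0; add g_3 = -10a - 5/3b + 20 to the basis.

S(f_1,g_3): lcm = a^2b. S = -1/6ab^2 + 2ab - 10a + 20.
  leading term ab^2: subtract (1/60b^2)·g_3 from -1/6ab^2 + 2ab - 10a + 20 → 1/36b^3 + 2ab - 1/3b^2 - 10a + 20
  leading term b^3: no divisor's leading term divides it; move 1/36b^3 to the remainder.
  leading term ab: subtract (-1/5b)·g_3 from 2ab - 1/3b^2 - 10a + 20 → -2/3b^2 - 10a + 4b + 20
  leading term b^2: no divisor's leading term divides it; move -2/3b^2 to the remainder.
  leading term a: subtract (1)·g_3 from -10a + 4b + 20 → 17/3b
  leading term b: no divisor's leading term divides it; move 17/3b to the remainder.
  remainder 1/36b^3 - 2/3b^2 + 17/3b ≠ 0; add g_4 = 1/36b^3 - 2/3b^2 + 17/3b to the basis.

The other S-polynomials (S(f_2,g_3), S(f_1,g_4), S(f_2,g_4), S(g_3,g_4)) all reduce to 0 modulo the current basis, so we have a Gröbner basis.
Inter-reduce: drop elements whose leading term is divisible by another's, tail-reduce, and make monic.

G = {b^3 - 24b^2 + 204b, a + 1/6b - 2}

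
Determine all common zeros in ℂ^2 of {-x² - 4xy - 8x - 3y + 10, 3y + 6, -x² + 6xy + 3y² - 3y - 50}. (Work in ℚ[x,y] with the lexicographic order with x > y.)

Compute a lex Gröbner basis by Buchberger's algorithm.
f_1 = -x² - 4xy - 8x - 3y + 10, LT = x².
f_2 = 3y + 6, LT = y.
f_3 = -x² + 6xy + 3y² - 3y - 50, LT = x².

S(f_1,f_3): lcm = x². S = 10xy + 8x + 3y² - 60.
  reduce S modulo (f_1, f_2, f_3):
  remainder -12x - 48 ≠ 0; add h_4 = -12x - 48 to the basis.

The other S-polynomials (S(f_1,f_2), S(f_2,f_3), S(f_1,h_4), S(f_2,h_4), S(f_3,h_4)) all reduce to 0 modulo the current basis, so we have a Gröbner basis.
Inter-reduce: drop elements whose leading term is divisible by another's, tail-reduce, and make monic.
Reduced Gröbner basis: {x + 4, y + 2}.

A lex Gröbner basis eliminates variables successively. Here y + 2 depends only on y, with roots {-2}; lifting each root through the earlier basis elements recovers the full solutions.
  y = -2: the earlier basis element becomes x + 4 = 0, giving x = -4 — point (-4, -2).

{(-4, -2)}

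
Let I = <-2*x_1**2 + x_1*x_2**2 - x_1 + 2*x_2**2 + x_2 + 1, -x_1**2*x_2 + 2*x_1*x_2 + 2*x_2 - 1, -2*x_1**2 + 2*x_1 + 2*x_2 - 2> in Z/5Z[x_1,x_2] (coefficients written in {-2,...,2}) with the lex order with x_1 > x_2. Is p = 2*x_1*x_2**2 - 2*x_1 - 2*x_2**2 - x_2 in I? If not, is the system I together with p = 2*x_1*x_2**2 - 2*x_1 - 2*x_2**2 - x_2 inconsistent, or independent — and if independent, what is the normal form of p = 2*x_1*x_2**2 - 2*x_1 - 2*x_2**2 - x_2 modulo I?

First compute the reduced Gröbner basis of I by Buchberger's algorithm.
f_1 = -2*x_1**2 + x_1*x_2**2 - x_1 + 2*x_2**2 + x_2 + 1, LT = x_1**2.
f_2 = -x_1**2*x_2 + 2*x_1*x_2 + 2*x_2 - 1, LT = x_1**2*x_2.
f_3 = -2*x_1**2 + 2*x_1 + 2*x_2 - 2, LT = x_1**2.

S(f_1,f_2): lcm = x_1**2*x_2. S = 2*x_1*x_2**3 - x_2**3 + 2*x_2**2 - x_2 - 1.
  reduce S modulo (f_1, f_2, f_3):
  remainder 2*x_1*x_2**3 - x_2**3 + 2*x_2**2 - x_2 - 1 ≠ 0; add h_4 = 2*x_1*x_2**3 - x_2**3 + 2*x_2**2 - x_2 - 1 to the basis.

S(f_1,f_3): lcm = x_1**2. S = 2*x_1*x_2**2 - x_1 - x_2**2 - 2*x_2 + 1.
  reduce S modulo (f_1, f_2, f_3, h_4):
  remainder 2*x_1*x_2**2 - x_1 - x_2**2 - 2*x_2 + 1 ≠ 0; add h_5 = 2*x_1*x_2**2 - x_1 - x_2**2 - 2*x_2 + 1 to the basis.

S(f_2,f_3): lcm = x_1**2*x_2. S = -x_1*x_2 + x_2**2 + 2*x_2 + 1.
  reduce S modulo (f_1, f_2, f_3, h_4, h_5):
  remainder -x_1*x_2 + x_2**2 + 2*x_2 + 1 ≠ 0; add h_6 = -x_1*x_2 + x_2**2 + 2*x_2 + 1 to the basis.

S(f_1,h_4): lcm = x_1**2*x_2**3. S = 2*x_1*x_2**5 + x_1*x_2**3 - x_1*x_2**2 - 2*x_1*x_2 - 2*x_1 - x_2**5 + 2*x_2**4 + 2*x_2**3.
  reduce S modulo (f_1, f_2, f_3, h_4, h_5, h_6):
  remainder x_2**3 - 2*x_2 - 1 ≠ 0; add h_7 = x_2**3 - 2*x_2 - 1 to the basis.

S(f_3,h_4): lcm = x_1**2*x_2**3. S = 2*x_1*x_2**3 - x_1*x_2**2 - 2*x_1*x_2 - 2*x_1 - x_2**4 + x_2**3.
  reduce S modulo (f_1, f_2, f_3, h_4, h_5, h_6, h_7):
  remainder x_2**2 - x_2 - 1 ≠ 0; add h_8 = x_2**2 - x_2 - 1 to the basis.

S(f_1,h_5): lcm = x_1**2*x_2**2. S = -2*x_1**2 + 2*x_1*x_2**4 + x_1*x_2**2 + x_1*x_2 + 2*x_1 - x_2**4 + 2*x_2**3 + 2*x_2**2.
  reduce S modulo (f_1, f_2, f_3, h_4, h_5, h_6, h_7, h_8):
  remainder -2*x_1 - x_2 + 2 ≠ 0; add h_9 = -2*x_1 - x_2 + 2 to the basis.

The other S-polynomials (S(f_2,h_4), S(f_2,h_5), S(f_3,h_5), S(h_4,h_5), S(f_1,h_6), S(f_2,h_6), S(f_3,h_6), S(h_4,h_6), S(h_5,h_6), S(f_1,h_7), S(f_2,h_7), S(f_3,h_7), S(h_4,h_7), S(h_5,h_7), S(h_6,h_7), S(f_1,h_8), S(f_2,h_8), S(f_3,h_8), S(h_4,h_8), S(h_5,h_8), S(h_6,h_8), S(h_7,h_8), S(f_1,h_9), S(f_2,h_9), S(f_3,h_9), S(h_4,h_9), S(h_5,h_9), S(h_6,h_9), S(h_7,h_9), S(h_8,h_9)) all reduce to 0 modulo the current basis, so we have a Gröbner basis.
Inter-reduce: drop elements whose leading term is divisible by another's, tail-reduce, and make monic.
Reduced Gröbner basis: {x_1 - 2*x_2 - 1, x_2**2 - x_2 - 1}.
Label its elements g_1 = x_1 - 2*x_2 - 1, g_2 = x_2**2 - x_2 - 1.

Reduce p = 2*x_1*x_2**2 - 2*x_1 - 2*x_2**2 - x_2 modulo G:
  leading term x_1*x_2**2: subtract (2*x_2**2)·g_1 from 2*x_1*x_2**2 - 2*x_1 - 2*x_2**2 - x_2 → -2*x_1 - x_2**3 - x_2
  leading term x_1: subtract (-2)·g_1 from -2*x_1 - x_2**3 - x_2 → -x_2**3 - 2
  leading term x_2**3: subtract (-x_2)·g_2 from -x_2**3 - 2 → -x_2**2 - x_2 - 2
  leading term x_2**2: subtract (-1)·g_2 from -x_2**2 - x_2 - 2 → -2*x_2 + 2
  leading term x_2: no divisor's leading term divides it; move -2*x_2 to the remainder.
  leading term 1: no divisor's leading term divides it; move 2 to the remainder.
  normal form = -2*x_2 + 2.
The normal form is nonzero, so p ∉ I. Since p minus its normal form lies in I, I + (p) = I + (r) where r = -2*x_2 + 2; decide whether this ideal is the whole ring.
Run Buchberger on G together with r (pairs among the g_i already reduce to 0 since G is a Gröbner basis):
g_1 = x_1 - 2*x_2 - 1, LT = x_1.
g_2 = x_2**2 - x_2 - 1, LT = x_2**2.
r = -2*x_2 + 2, LT = x_2.

S(g_2,r): lcm = x_2**2. S = -1.
  reduce S modulo (g_1, g_2, r):
  remainder -1 ≠ 0; add m_4 = -1 to the basis.

The other S-polynomials (S(g_1,g_2), S(g_1,r), S(g_1,m_4), S(g_2,m_4), S(r,m_4)) all reduce to 0 modulo the current basis, so we have a Gröbner basis.
Inter-reduce: drop elements whose leading term is divisible by another's, tail-reduce, and make monic.
Reduced Gröbner basis: {1}.
The reduced Gröbner basis of I + (p) is {1}: the ideal is the whole ring, so the enlarged system has no common solution — adjoining p is inconsistent.

Adjoining 2*x_1*x_2**2 - 2*x_1 - 2*x_2**2 - x_2 makes the ideal the whole ring: the system is inconsistent.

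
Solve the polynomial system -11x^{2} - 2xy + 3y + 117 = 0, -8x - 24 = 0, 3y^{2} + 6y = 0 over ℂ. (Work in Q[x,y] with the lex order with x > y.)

Compute a lex Gröbner basis by Buchberger's algorithm.
f_1 = -11x^{2} - 2xy + 3y + 117, LT = x^{2}.
f_2 = -8x - 24, LT = x.
f_3 = 3y^{2} + 6y, LT = y^{2}.

S(f_1,f_2): lcm = x^{2}. S = \tfrac{2}{11}xy - 3x - \tfrac{3}{11}y - \tfrac{117}{11}.
  reduce S modulo (f_1, f_2, f_3):
  remainder -\tfrac{9}{11}y - \tfrac{18}{11} ≠ 0; add h_4 = -\tfrac{9}{11}y - \tfrac{18}{11} to the basis.

The other S-polynomials (S(f_1,f_3), S(f_2,f_3), S(f_1,h_4), S(f_2,h_4), S(f_3,h_4)) all reduce to 0 modulo the current basis, so we have a Gröbner basis.
Inter-reduce: drop elements whose leading term is divisible by another's, tail-reduce, and make monic.
Reduced Gröbner basis: {x + 3, y + 2}.

Elimination: the polynomial y + 2 lies in the elimination ideal for y, so y ∈ {-2}. For each such y, the remaining basis elements (now univariate) give the rest of the solution.
  y = -2: the earlier basis element becomes x + 3 = 0, giving x = -3 — point (-3, -2).

{(-3, -2)}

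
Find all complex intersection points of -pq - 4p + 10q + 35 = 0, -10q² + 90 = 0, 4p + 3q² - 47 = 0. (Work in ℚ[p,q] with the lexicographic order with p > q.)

Compute a lex Gröbner basis by Buchberger's algorithm.
f_1 = -pq - 4p + 10q + 35, LT = pq.
f_2 = -10q² + 90, LT = q².
f_3 = 4p + 3q² - 47, LT = p.

S(f_1,f_2): lcm = pq². S = 4pq + 9p - 10q² - 35q.
  leading term pq: subtract (-4)·f_1 from 4pq + 9p - 10q² - 35q → -7p - 10q² + 5q + 140
  leading term p: subtract (-7/4)·f_3 from -7p - 10q² + 5q + 140 → -19/4q² + 5q + 231/4
  leading term q²: subtract (19/40)·f_2 from -19/4q² + 5q + 231/4 → 5q + 15
  leading term q: no divisor's leading term divides it; move 5q to the remainder.
  leading term 1: no divisor's leading term divides it; move 15 to the remainder.
  remainder 5q + 15 ≠ 0; add h_4 = 5q + 15 to the basis.

S(f_1,f_3): lcm = pq. S = 4p - ¾q³ + 7/4q - 35.
  leading term p: subtract (1)·f_3 from 4p - ¾q³ + 7/4q - 35 → -¾q³ - 3q² + 7/4q + 12
  leading term q³: subtract (3/40q)·f_2 from -¾q³ - 3q² + 7/4q + 12 → -3q² - 5q + 12
  leading term q²: subtract (3/10)·f_2 from -3q² - 5q + 12 → -5q - 15
  leading term q: subtract (-1)·h_4 from -5q - 15 → 0
  remainder 0.

S(f_2,f_3): leading monomials are coprime, so the S-polynomial reduces to 0 (Buchberger's first criterion).
S(f_1,h_4): lcm = pq. S = p - 10q - 35.
  leading term p: subtract (¼)·f_3 from p - 10q - 35 → -¾q² - 10q - 93/4
  leading term q²: subtract (3/40)·f_2 from -¾q² - 10q - 93/4 → -10q - 30
  leading term q: subtract (-2)·h_4 from -10q - 30 → 0
  remainder 0.

S(f_2,h_4): lcm = q². S = -3q - 9.
  leading term q: subtract (-⅗)·h_4 from -3q - 9 → 0
  remainder 0.

S(f_3,h_4): leading monomials are coprime, so the S-polynomial reduces to 0 (Buchberger's first criterion).
Every S-polynomial of the final basis reduces to 0, so we have a Gröbner basis.
Inter-reduce: drop elements whose leading term is divisible by another's, tail-reduce, and make monic.
Reduced Gröbner basis: {p - 5, q + 3}.

Elimination: the polynomial q + 3 lies in the elimination ideal for q, so q ∈ {-3}. For each such q, the remaining basis elements (now univariate) give the rest of the solution.
  q = -3: the earlier basis element becomes p - 5 = 0, giving p = 5 — point (5, -3).

{(5, -3)}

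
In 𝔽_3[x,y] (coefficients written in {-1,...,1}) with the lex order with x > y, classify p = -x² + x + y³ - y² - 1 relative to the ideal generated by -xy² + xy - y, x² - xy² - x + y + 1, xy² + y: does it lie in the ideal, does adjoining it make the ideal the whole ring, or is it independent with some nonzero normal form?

First compute the reduced Gröbner basis of I by Buchberger's algorithm.
f_1 = -xy² + xy - y, LT = xy².
f_2 = x² - xy² - x + y + 1, LT = x².
f_3 = xy² + y, LT = xy².

S(f_1,f_2): lcm = x²y². S = -x²y + xy⁴ + xy² + xy - y³ - y².
  reduce S modulo (f_1, f_2, f_3):
  remainder xy + y³ ≠ 0; add h_4 = xy + y³ to the basis.

S(f_1,f_3): lcm = xy². S = -xy.
  reduce S modulo (f_1, f_2, f_3, h_4):
  remainder y³ ≠ 0; add h_5 = y³ to the basis.

S(f_2,f_3): lcm = x²y². S = -xy⁴ - xy² - xy + y³ + y².
  reduce S modulo (f_1, f_2, f_3, h_4, h_5):
  remainder -y² - y ≠ 0; add h_6 = -y² - y to the basis.

S(f_1,h_4): lcm = xy². S = -xy - y⁴ + y.
  reduce S modulo (f_1, f_2, f_3, h_4, h_5, h_6):
  remainder y ≠ 0; add h_7 = y to the basis.

The other S-polynomials (S(f_2,h_4), S(f_3,h_4), S(f_1,h_5), S(f_2,h_5), S(f_3,h_5), S(h_4,h_5), S(f_1,h_6), S(f_2,h_6), S(f_3,h_6), S(h_4,h_6), S(h_5,h_6), S(f_1,h_7), S(f_2,h_7), S(f_3,h_7), S(h_4,h_7), S(h_5,h_7), S(h_6,h_7)) all reduce to 0 modulo the current basis, so we have a Gröbner basis.
Inter-reduce: drop elements whose leading term is divisible by another's, tail-reduce, and make monic.
Reduced Gröbner basis: {x² - x + 1, y}.
Label its elements g_1 = x² - x + 1, g_2 = y.

Reduce p = -x² + x + y³ - y² - 1 modulo G:
  leading term x²: subtract (-1)·g_1 from -x² + x + y³ - y² - 1 → y³ - y²
  leading term y³: subtract (y²)·g_2 from y³ - y² → -y²
  leading term y²: subtract (-y)·g_2 from -y² → 0
  normal form = 0.
Since the normal form is 0, p ∈ I.

-x² + x + y³ - y² - 1 lies in I (it reduces to 0).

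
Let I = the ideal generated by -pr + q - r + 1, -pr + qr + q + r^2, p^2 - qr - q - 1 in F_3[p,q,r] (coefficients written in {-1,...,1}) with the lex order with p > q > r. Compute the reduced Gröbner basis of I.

The reduced Gröbner basis is the canonical form of the ideal for this ordering.

f_1 = -pr + q - r + 1, LT = pr.
f_2 = -pr + qr + q + r^2, LT = pr.
f_3 = p^2 - qr - q - 1, LT = p^2.

S(f_1,f_2): lcm = pr. S = qr + r^2 + r - 1.
  reduce S modulo (f_1, f_2, f_3):
  remainder qr + r^2 + r - 1 ≠ 0; add g_4 = qr + r^2 + r - 1 to the basis.

S(f_1,f_3): lcm = p^2r. S = -pq + pr - p + qr^2 + qr + r.
  reduce S modulo (f_1, f_2, f_3, g_4):
  remainder -pq - p + q - r^3 + r^2 - 1 ≠ 0; add g_5 = -pq - p + q - r^3 + r^2 - 1 to the basis.

S(f_2,f_3): lcm = p^2r. S = -pqr - pq - pr^2 + qr^2 + qr + r.
  reduce S modulo (f_1, f_2, f_3, g_4, g_5):
  remainder p - q^2 + q + r^2 - 1 ≠ 0; add g_6 = p - q^2 + q + r^2 - 1 to the basis.

S(f_1,g_5): lcm = pqr. S = -pr - q^2 - qr - q - r^4 + r^3 - r.
  reduce S modulo (f_1, f_2, f_3, g_4, g_5, g_6):
  remainder -q^2 + q - r^4 + r^3 + r^2 + r + 1 ≠ 0; add g_7 = -q^2 + q - r^4 + r^3 + r^2 + r + 1 to the basis.

S(g_5,g_6): lcm = pq. S = p + q^3 - q^2 - qr^2 + r^3 - r^2 + 1.
  reduce S modulo (f_1, f_2, f_3, g_4, g_5, g_6, g_7):
  remainder q + r^5 - r^4 - r^2 + 1 ≠ 0; add g_8 = q + r^5 - r^4 - r^2 + 1 to the basis.

S(g_4,g_8): lcm = qr. S = -r^6 + r^5 + r^3 + r^2 - 1.
  reduce S modulo (f_1, f_2, f_3, g_4, g_5, g_6, g_7, g_8):
  remainder -r^6 + r^5 + r^3 + r^2 - 1 ≠ 0; add g_9 = -r^6 + r^5 + r^3 + r^2 - 1 to the basis.

The other S-polynomials (S(f_1,g_4), S(f_2,g_4), S(f_3,g_4), S(f_2,g_5), S(f_3,g_5), S(g_4,g_5), S(f_1,g_6), S(f_2,g_6), S(f_3,g_6), S(g_4,g_6), S(f_1,g_7), S(f_2,g_7), S(f_3,g_7), S(g_4,g_7), S(g_5,g_7), S(g_6,g_7), S(f_1,g_8), S(f_2,g_8), S(f_3,g_8), S(g_5,g_8), S(g_6,g_8), S(g_7,g_8), S(f_1,g_9), S(f_2,g_9), S(f_3,g_9), S(g_4,g_9), S(g_5,g_9), S(g_6,g_9), S(g_7,g_9), S(g_8,g_9)) all reduce to 0 modulo the current basis, so we have a Gröbner basis.
Inter-reduce: drop elements whose leading term is divisible by another's, tail-reduce, and make monic.

G = {p + r^4 - r^3 - r + 1, q + r^5 - r^4 - r^2 + 1, r^6 - r^5 - r^3 - r^2 + 1}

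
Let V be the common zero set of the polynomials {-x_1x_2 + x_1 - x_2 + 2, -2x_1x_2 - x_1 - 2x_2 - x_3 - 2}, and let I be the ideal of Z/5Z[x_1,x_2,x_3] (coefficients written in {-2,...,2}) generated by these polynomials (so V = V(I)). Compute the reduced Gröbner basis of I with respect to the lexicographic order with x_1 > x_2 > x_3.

This is the nonlinear analogue of row-reducing a linear system.

f_1 = -x_1x_2 + x_1 - x_2 + 2, LT = x_1x_2.
f_2 = -2x_1x_2 - x_1 - 2x_2 - x_3 - 2, LT = x_1x_2.

S(f_1,f_2): lcm = x_1x_2. S = x_1 + 2x_3 + 2.
  leading term x_1: no divisor's leading term divides it; move x_1 to the remainder.
  leading term x_3: no divisor's leading term divides it; move 2x_3 to the remainder.
  leading term 1: no divisor's leading term divides it; move 2 to the remainder.
  remainder x_1 + 2x_3 + 2 ≠ 0; add g_3 = x_1 + 2x_3 + 2 to the basis.

S(f_1,g_3): lcm = x_1x_2. S = -x_1 - 2x_2x_3 - x_2 - 2.
  leading term x_1: subtract (-1)·g_3 from -x_1 - 2x_2x_3 - x_2 - 2 → -2x_2x_3 - x_2 + 2x_3
  leading term x_2x_3: no divisor's leading term divides it; move -2x_2x_3 to the remainder.
  leading term x_2: no divisor's leading term divides it; move -x_2 to the remainder.
  leading term x_3: no divisor's leading term divides it; move 2x_3 to the remainder.
  remainder -2x_2x_3 - x_2 + 2x_3 ≠ 0; add g_4 = -2x_2x_3 - x_2 + 2x_3 to the basis.

The other S-polynomials (S(f_2,g_3), S(f_1,g_4), S(f_2,g_4), S(g_3,g_4)) all reduce to 0 modulo the current basis, so we have a Gröbner basis.
Inter-reduce: drop elements whose leading term is divisible by another's, tail-reduce, and make monic.

G = {x_1 + 2x_3 + 2, x_2x_3 - 2x_2 - x_3}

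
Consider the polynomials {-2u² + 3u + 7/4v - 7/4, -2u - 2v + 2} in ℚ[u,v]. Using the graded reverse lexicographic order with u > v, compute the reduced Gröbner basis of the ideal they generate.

G = {v² - 11/8v + ⅜, u + v - 1}

f_1 = -2u² + 3u + 7/4v - 7/4, LT = u².
f_2 = -2u - 2v + 2, LT = u.

S(f_1,f_2): lcm = u². S = -uv - ½u - ⅞v + ⅞.
  leading term uv: subtract (½v)·f_2 from -uv - ½u - ⅞v + ⅞ → v² - ½u - 15/8v + ⅞
  leading term v²: no divisor's leading term divides it; move v² to the remainder.
  leading term u: subtract (¼)·f_2 from -½u - 15/8v + ⅞ → -11/8v + ⅜
  leading term v: no divisor's leading term divides it; move -11/8v to the remainder.
  leading term 1: no divisor's leading term divides it; move ⅜ to the remainder.
  remainder v² - 11/8v + ⅜ ≠ 0; add g_3 = v² - 11/8v + ⅜ to the basis.

The other S-polynomials (S(f_1,g_3), S(f_2,g_3)) all reduce to 0 modulo the current basis, so we have a Gröbner basis.
Inter-reduce: drop elements whose leading term is divisible by another's, tail-reduce, and make monic.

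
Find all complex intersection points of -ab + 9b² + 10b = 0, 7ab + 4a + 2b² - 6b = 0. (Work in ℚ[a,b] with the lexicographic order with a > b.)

{(0, 0), (40/13 - 18*I/13, -10/13 - 2*I/13), (40/13 + 18*I/13, -10/13 + 2*I/13)}

Compute a lex Gröbner basis by Buchberger's algorithm.
f_1 = -ab + 9b² + 10b, LT = ab.
f_2 = 7ab + 4a + 2b² - 6b, LT = ab.

S(f_1,f_2): lcm = ab. S = -4/7a - 65/7b² - 64/7b.
  reduce S modulo (f_1, f_2):
  remainder -4/7a - 65/7b² - 64/7b ≠ 0; add h_3 = -4/7a - 65/7b² - 64/7b to the basis.

S(f_1,h_3): lcm = ab. S = -65/4b³ - 25b² - 10b.
  reduce S modulo (f_1, f_2, h_3):
  remainder -65/4b³ - 25b² - 10b ≠ 0; add h_4 = -65/4b³ - 25b² - 10b to the basis.

The other S-polynomials (S(f_2,h_3), S(f_1,h_4), S(f_2,h_4), S(h_3,h_4)) all reduce to 0 modulo the current basis, so we have a Gröbner basis.
Inter-reduce: drop elements whose leading term is divisible by another's, tail-reduce, and make monic.
Reduced Gröbner basis: {a + 65/4b² + 16b, b³ + 20/13b² + 8/13b}.

From the last basis element, b³ + 20/13b² + 8/13b = 0, so b takes values in {0, -10/13 - 2*I/13, -10/13 + 2*I/13}. Each choice, substituted upward through the basis, yields the corresponding point(s) of the solution set.
  b = 0: the earlier basis element becomes a = 0, giving a = 0 — point (0, 0).
  b = -10/13 - 2*I/13: the earlier basis element becomes a - 40/13 + 18*I/13 = 0, giving a = 40/13 - 18*I/13 — point (40/13 - 18*I/13, -10/13 - 2*I/13).
  b = -10/13 + 2*I/13: the earlier basis element becomes a - 40/13 - 18*I/13 = 0, giving a = 40/13 + 18*I/13 — point (40/13 + 18*I/13, -10/13 + 2*I/13).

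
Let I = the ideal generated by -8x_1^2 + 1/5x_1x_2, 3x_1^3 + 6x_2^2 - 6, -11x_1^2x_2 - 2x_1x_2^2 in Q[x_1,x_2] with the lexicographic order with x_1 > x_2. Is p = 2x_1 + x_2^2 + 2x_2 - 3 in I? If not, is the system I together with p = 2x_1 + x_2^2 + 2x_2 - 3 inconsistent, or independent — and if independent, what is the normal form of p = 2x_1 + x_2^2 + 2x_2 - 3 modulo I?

First compute the reduced Gröbner basis of I by Buchberger's algorithm.
f_1 = -8x_1^2 + 1/5x_1x_2, LT = x_1^2.
f_2 = 3x_1^3 + 6x_2^2 - 6, LT = x_1^3.
f_3 = -11x_1^2x_2 - 2x_1x_2^2, LT = x_1^2x_2.

S(f_1,f_2): lcm = x_1^3. S = -1/40x_1^2x_2 - 2x_2^2 + 2.
  reduce S modulo (f_1, f_2, f_3):
  remainder -1/1600x_1x_2^2 - 2x_2^2 + 2 ≠ 0; add h_4 = -1/1600x_1x_2^2 - 2x_2^2 + 2 to the basis.

S(f_1,f_3): lcm = x_1^2x_2. S = -91/440x_1x_2^2.
  reduce S modulo (f_1, f_2, f_3, h_4):
  remainder 7280/11x_2^2 - 7280/11 ≠ 0; add h_5 = 7280/11x_2^2 - 7280/11 to the basis.

S(f_1,h_4): lcm = x_1^2x_2^2. S = -1/40x_1x_2^3 - 3200x_1x_2^2 + 3200x_1.
  reduce S modulo (f_1, f_2, f_3, h_4, h_5):
  remainder 3200x_1 ≠ 0; add h_6 = 3200x_1 to the basis.

The other S-polynomials (S(f_2,f_3), S(f_2,h_4), S(f_3,h_4), S(f_1,h_5), S(f_2,h_5), S(f_3,h_5), S(h_4,h_5), S(f_1,h_6), S(f_2,h_6), S(f_3,h_6), S(h_4,h_6), S(h_5,h_6)) all reduce to 0 modulo the current basis, so we have a Gröbner basis.
Inter-reduce: drop elements whose leading term is divisible by another's, tail-reduce, and make monic.
Reduced Gröbner basis: {x_1, x_2^2 - 1}.
Label its elements g_1 = x_1, g_2 = x_2^2 - 1.

Reduce p = 2x_1 + x_2^2 + 2x_2 - 3 modulo G:
  leading term x_1: subtract (2)·g_1 from 2x_1 + x_2^2 + 2x_2 - 3 → x_2^2 + 2x_2 - 3
  leading term x_2^2: subtract (1)·g_2 from x_2^2 + 2x_2 - 3 → 2x_2 - 2
  leading term x_2: no divisor's leading term divides it; move 2x_2 to the remainder.
  leading term 1: no divisor's leading term divides it; move -2 to the remainder.
  normal form = 2x_2 - 2.
The normal form is nonzero, so p ∉ I. Since p minus its normal form lies in I, I + (p) = I + (r) where r = 2x_2 - 2; decide whether this ideal is the whole ring.
Run Buchberger on G together with r (pairs among the g_i already reduce to 0 since G is a Gröbner basis):
g_1 = x_1, LT = x_1.
g_2 = x_2^2 - 1, LT = x_2^2.
r = 2x_2 - 2, LT = x_2.

The S-polynomials (S(g_1,g_2), S(g_1,r), S(g_2,r)) all reduce to 0 modulo the current basis, so we have a Gröbner basis.
Inter-reduce: drop elements whose leading term is divisible by another's, tail-reduce, and make monic.
Reduced Gröbner basis: {x_1, x_2 - 1}.
The reduced Gröbner basis of I + (p) is {x_1, x_2 - 1} ≠ {1}, a proper ideal, so the enlarged system stays consistent: p is independent of I, with normal form 2x_2 - 2.

2x_1 + x_2^2 + 2x_2 - 3 is independent of I; its normal form modulo I is 2x_2 - 2.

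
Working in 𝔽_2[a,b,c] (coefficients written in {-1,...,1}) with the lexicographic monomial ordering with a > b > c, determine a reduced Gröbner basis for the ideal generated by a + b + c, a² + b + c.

f_1 = a + b + c, LT = a.
f_2 = a² + b + c, LT = a².

S(f_1,f_2): lcm = a². S = ab + ac + b + c.
  leading term ab: subtract (b)·f_1 from ab + ac + b + c → ac + b² + bc + b + c
  leading term ac: subtract (c)·f_1 from ac + b² + bc + b + c → b² + b + c² + c
  leading term b²: no divisor's leading term divides it; move b² to the remainder.
  leading term b: no divisor's leading term divides it; move b to the remainder.
  leading term c²: no divisor's leading term divides it; move c² to the remainder.
  leading term c: no divisor's leading term divides it; move c to the remainder.
  remainder b² + b + c² + c ≠ 0; add g_3 = b² + b + c² + c to the basis.

S(f_1,g_3): leading monomials are coprime, so the S-polynomial reduces to 0 (Buchberger's first criterion).
S(f_2,g_3): leading monomials are coprime, so the S-polynomial reduces to 0 (Buchberger's first criterion).
Every S-polynomial of the final basis reduces to 0, so we have a Gröbner basis.
Inter-reduce: drop elements whose leading term is divisible by another's, tail-reduce, and make monic.

G = {a + b + c, b² + b + c² + c}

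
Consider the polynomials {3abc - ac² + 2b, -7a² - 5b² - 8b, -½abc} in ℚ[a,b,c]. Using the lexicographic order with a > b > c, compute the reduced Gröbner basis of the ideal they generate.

G = {a² + 8/7b, ab + 4/7bc², ac² - 2b, b², bc³}

This is the nonlinear analogue of row-reducing a linear system.

f_1 = 3abc - ac² + 2b, LT = abc.
f_2 = -7a² - 5b² - 8b, LT = a².
f_3 = -½abc, LT = abc.

S(f_1,f_2): lcm = a²bc. S = -⅓a²c² + ⅔ab - 5/7b³c - 8/7b²c.
  reduce S modulo (f_1, f_2, f_3):
  remainder ⅔ab - 5/7b³c + 5/21b²c² - 8/7b²c + 8/21bc² ≠ 0; add g_4 = ⅔ab - 5/7b³c + 5/21b²c² - 8/7b²c + 8/21bc² to the basis.

S(f_1,f_3): lcm = abc. S = -⅓ac² + ⅔b.
  reduce S modulo (f_1, f_2, f_3, g_4):
  remainder -⅓ac² + ⅔b ≠ 0; add g_5 = -⅓ac² + ⅔b to the basis.

S(f_2,f_3): lcm = a²bc. S = 5/7b³c + 8/7b²c.
  reduce S modulo (f_1, f_2, f_3, g_4, g_5):
  remainder 5/7b³c + 8/7b²c ≠ 0; add g_6 = 5/7b³c + 8/7b²c to the basis.

S(f_1,g_4): lcm = abc. S = -⅓ac² + 15/14b³c² - 5/14b²c³ + 12/7b²c² - 4/7bc³ + ⅔b.
  reduce S modulo (f_1, f_2, f_3, g_4, g_5, g_6):
  remainder -5/14b²c³ - 4/7bc³ ≠ 0; add g_7 = -5/14b²c³ - 4/7bc³ to the basis.

S(f_1,g_5): lcm = abc². S = -⅓ac³ + 2b² + ⅔bc.
  reduce S modulo (f_1, f_2, f_3, g_4, g_5, g_6, g_7):
  remainder 2b² ≠ 0; add g_8 = 2b² to the basis.

S(g_7,g_8): lcm = b²c³. S = 8/5bc³.
  reduce S modulo (f_1, f_2, f_3, g_4, g_5, g_6, g_7, g_8):
  remainder 8/5bc³ ≠ 0; add g_9 = 8/5bc³ to the basis.

The other S-polynomials (S(f_2,g_4), S(f_3,g_4), S(f_2,g_5), S(f_3,g_5), S(g_4,g_5), S(f_1,g_6), S(f_2,g_6), S(f_3,g_6), S(g_4,g_6), S(g_5,g_6), S(f_1,g_7), S(f_2,g_7), S(f_3,g_7), S(g_4,g_7), S(g_5,g_7), S(g_6,g_7), S(f_1,g_8), S(f_2,g_8), S(f_3,g_8), S(g_4,g_8), S(g_5,g_8), S(g_6,g_8), S(f_1,g_9), S(f_2,g_9), S(f_3,g_9), S(g_4,g_9), S(g_5,g_9), S(g_6,g_9), S(g_7,g_9), S(g_8,g_9)) all reduce to 0 modulo the current basis, so we have a Gröbner basis.
Inter-reduce: drop elements whose leading term is divisible by another's, tail-reduce, and make monic.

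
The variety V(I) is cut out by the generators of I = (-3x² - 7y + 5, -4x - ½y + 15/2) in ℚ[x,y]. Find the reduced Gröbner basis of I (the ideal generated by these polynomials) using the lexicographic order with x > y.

G = {x + ⅛y - 15/8, y² + 358/3y + 355/3}

The reduced Gröbner basis is the canonical form of the ideal for this ordering.

f_1 = -3x² - 7y + 5, LT = x².
f_2 = -4x - ½y + 15/2, LT = x.

S(f_1,f_2): lcm = x². S = -⅛xy + 15/8x + 7/3y - 5/3.
  leading term xy: subtract (1/32y)·f_2 from -⅛xy + 15/8x + 7/3y - 5/3 → 15/8x + 1/64y² + 403/192y - 5/3
  leading term x: subtract (-15/32)·f_2 from 15/8x + 1/64y² + 403/192y - 5/3 → 1/64y² + 179/96y + 355/192
  leading term y²: no divisor's leading term divides it; move 1/64y² to the remainder.
  leading term y: no divisor's leading term divides it; move 179/96y to the remainder.
  leading term 1: no divisor's leading term divides it; move 355/192 to the remainder.
  remainder 1/64y² + 179/96y + 355/192 ≠ 0; add g_3 = 1/64y² + 179/96y + 355/192 to the basis.

S(f_1,g_3): leading monomials are coprime, so the S-polynomial reduces to 0 (Buchberger's first criterion).
S(f_2,g_3): leading monomials are coprime, so the S-polynomial reduces to 0 (Buchberger's first criterion).
Every S-polynomial of the final basis reduces to 0, so we have a Gröbner basis.
Inter-reduce: drop elements whose leading term is divisible by another's, tail-reduce, and make monic.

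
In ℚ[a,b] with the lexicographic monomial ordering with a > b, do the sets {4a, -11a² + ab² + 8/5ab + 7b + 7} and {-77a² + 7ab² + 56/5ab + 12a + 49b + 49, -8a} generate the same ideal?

Yes, the ideals are equal.

Since reduced Gröbner bases are canonical representatives of ideals under a given ordering, it suffices to compute and compare them.
Buchberger on the first generating set:
f_1 = 4a, LT = a.
f_2 = -11a² + ab² + 8/5ab + 7b + 7, LT = a².

S(f_1,f_2): lcm = a². S = 1/11ab² + 8/55ab + 7/11b + 7/11.
  reduce S modulo (f_1, f_2):
  remainder 7/11b + 7/11 ≠ 0; add g_3 = 7/11b + 7/11 to the basis.

The other S-polynomials (S(f_1,g_3), S(f_2,g_3)) all reduce to 0 modulo the current basis, so we have a Gröbner basis.
Inter-reduce: drop elements whose leading term is divisible by another's, tail-reduce, and make monic.
Reduced Gröbner basis: {a, b + 1}.

Buchberger on the second generating set:
h_1 = -77a² + 7ab² + 56/5ab + 12a + 49b + 49, LT = a².
h_2 = -8a, LT = a.

S(h_1,h_2): lcm = a². S = -1/11ab² - 8/55ab - 12/77a - 7/11b - 7/11.
  reduce S modulo (h_1, h_2):
  remainder -7/11b - 7/11 ≠ 0; add k_3 = -7/11b - 7/11 to the basis.

The other S-polynomials (S(h_1,k_3), S(h_2,k_3)) all reduce to 0 modulo the current basis, so we have a Gröbner basis.
Inter-reduce: drop elements whose leading term is divisible by another's, tail-reduce, and make monic.
Reduced Gröbner basis: {a, b + 1}.

These coincide, so the ideals are equal.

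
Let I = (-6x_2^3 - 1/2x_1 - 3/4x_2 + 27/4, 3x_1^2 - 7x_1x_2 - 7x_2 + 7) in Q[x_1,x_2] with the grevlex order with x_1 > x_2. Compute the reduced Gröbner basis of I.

f_1 = -6x_2^3 - 1/2x_1 - 3/4x_2 + 27/4, LT = x_2^3.
f_2 = 3x_1^2 - 7x_1x_2 - 7x_2 + 7, LT = x_1^2.

The S-polynomials (S(f_1,f_2)) all reduce to 0 modulo the current basis, so we have a Gröbner basis.

G = {x_2^3 + 1/12x_1 + 1/8x_2 - 9/8, x_1^2 - 7/3x_1x_2 - 7/3x_2 + 7/3}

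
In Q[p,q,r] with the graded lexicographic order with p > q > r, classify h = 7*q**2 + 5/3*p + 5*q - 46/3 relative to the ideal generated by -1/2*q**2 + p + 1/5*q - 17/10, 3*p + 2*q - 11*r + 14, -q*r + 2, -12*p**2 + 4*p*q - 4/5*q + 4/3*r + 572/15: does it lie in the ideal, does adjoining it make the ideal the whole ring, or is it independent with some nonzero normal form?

7*q**2 + 5/3*p + 5*q - 46/3 lies in I (it reduces to 0).

First compute the reduced Gröbner basis of I by Buchberger's algorithm.
f_1 = -1/2*q**2 + p + 1/5*q - 17/10, LT = q**2.
f_2 = 3*p + 2*q - 11*r + 14, LT = p.
f_3 = -q*r + 2, LT = q*r.
f_4 = -12*p**2 + 4*p*q - 4/5*q + 4/3*r + 572/15, LT = p**2.

S(f_1,f_3): lcm = q**2*r. S = -2*p*r - 2/5*q*r + 2*q + 17/5*r.
  reduce S modulo (f_1, f_2, f_3, f_4):
  remainder -22/3*r**2 + 2*q + 191/15*r + 28/15 ≠ 0; add k_5 = -22/3*r**2 + 2*q + 191/15*r + 28/15 to the basis.

S(f_2,f_4): lcm = p**2. S = p*q - 11/3*p*r + 14/3*p - 1/15*q + 1/9*r + 143/45.
  reduce S modulo (f_1, f_2, f_3, f_4, k_5):
  remainder -98/9*q + 61/10*r - 59/45 ≠ 0; add k_6 = -98/9*q + 61/10*r - 59/45 to the basis.

S(f_1,k_6): lcm = q**2. S = 549/980*q*r - 2*p - 51/98*q + 17/5.
  reduce S modulo (f_1, f_2, f_3, f_4, k_5, k_6):
  remainder -1981669/288120*r + 1981669/144060 ≠ 0; add k_7 = -1981669/288120*r + 1981669/144060 to the basis.

The other S-polynomials (S(f_1,f_2), S(f_1,f_4), S(f_2,f_3), S(f_3,f_4), S(f_1,k_5), S(f_2,k_5), S(f_3,k_5), S(f_4,k_5), S(f_2,k_6), S(f_3,k_6), S(f_4,k_6), S(k_5,k_6), S(f_1,k_7), S(f_2,k_7), S(f_3,k_7), S(f_4,k_7), S(k_5,k_7), S(k_6,k_7)) all reduce to 0 modulo the current basis, so we have a Gröbner basis.
Inter-reduce: drop elements whose leading term is divisible by another's, tail-reduce, and make monic.
Reduced Gröbner basis: {p - 2, q - 1, r - 2}.
Label its elements g_1 = p - 2, g_2 = q - 1, g_3 = r - 2.

Reduce h = 7*q**2 + 5/3*p + 5*q - 46/3 modulo G:
  leading term q**2: subtract (7*q)·g_2 from 7*q**2 + 5/3*p + 5*q - 46/3 → 5/3*p + 12*q - 46/3
  leading term p: subtract (5/3)·g_1 from 5/3*p + 12*q - 46/3 → 12*q - 12
  leading term q: subtract (12)·g_2 from 12*q - 12 → 0
  normal form = 0.
Since the normal form is 0, h ∈ I.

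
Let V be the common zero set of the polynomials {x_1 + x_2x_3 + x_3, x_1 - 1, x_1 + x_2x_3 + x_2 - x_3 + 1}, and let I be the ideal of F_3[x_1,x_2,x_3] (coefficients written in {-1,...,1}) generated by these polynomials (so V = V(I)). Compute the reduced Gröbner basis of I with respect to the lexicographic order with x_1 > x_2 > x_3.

f_1 = x_1 + x_2x_3 + x_3, LT = x_1.
f_2 = x_1 - 1, LT = x_1.
f_3 = x_1 + x_2x_3 + x_2 - x_3 + 1, LT = x_1.

S(f_1,f_2): lcm = x_1. S = x_2x_3 + x_3 + 1.
  leading term x_2x_3: no divisor's leading term divides it; move x_2x_3 to the remainder.
  leading term x_3: no divisor's leading term divides it; move x_3 to the remainder.
  leading term 1: no divisor's leading term divides it; move 1 to the remainder.
  remainder x_2x_3 + x_3 + 1 ≠ 0; add g_4 = x_2x_3 + x_3 + 1 to the basis.

S(f_1,f_3): lcm = x_1. S = -x_2 - x_3 - 1.
  leading term x_2: no divisor's leading term divides it; move -x_2 to the remainder.
  leading term x_3: no divisor's leading term divides it; move -x_3 to the remainder.
  leading term 1: no divisor's leading term divides it; move -1 to the remainder.
  remainder -x_2 - x_3 - 1 ≠ 0; add g_5 = -x_2 - x_3 - 1 to the basis.

S(g_4,g_5): lcm = x_2x_3. S = -x_3^2 + 1.
  leading term x_3^2: no divisor's leading term divides it; move -x_3^2 to the remainder.
  leading term 1: no divisor's leading term divides it; move 1 to the remainder.
  remainder -x_3^2 + 1 ≠ 0; add g_6 = -x_3^2 + 1 to the basis.

The other S-polynomials (S(f_2,f_3), S(f_1,g_4), S(f_2,g_4), S(f_3,g_4), S(f_1,g_5), S(f_2,g_5), S(f_3,g_5), S(f_1,g_6), S(f_2,g_6), S(f_3,g_6), S(g_4,g_6), S(g_5,g_6)) all reduce to 0 modulo the current basis, so we have a Gröbner basis.
Inter-reduce: drop elements whose leading term is divisible by another's, tail-reduce, and make monic.

G = {x_1 - 1, x_2 + x_3 + 1, x_3^2 - 1}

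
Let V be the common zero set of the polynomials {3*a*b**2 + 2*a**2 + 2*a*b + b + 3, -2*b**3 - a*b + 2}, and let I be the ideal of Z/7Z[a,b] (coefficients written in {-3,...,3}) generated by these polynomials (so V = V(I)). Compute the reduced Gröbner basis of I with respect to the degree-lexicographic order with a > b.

G = {a**3 - a**2 - a*b - 3*b**2 + 3*a - 1, a**2*b + 2*a**2 + 2*a*b + 2*b**2 - a + 3, a*b**2 + 3*a**2 + 3*a*b - 2*b + 1, b**3 - 3*a*b - 1}

f_1 = 3*a*b**2 + 2*a**2 + 2*a*b + b + 3, LT = a*b**2.
f_2 = -2*b**3 - a*b + 2, LT = b**3.

S(f_1,f_2): lcm = a*b**3. S = -a**2*b + 3*a*b**2 - 2*b**2 + a + b.
  leading term a**2*b: no divisor's leading term divides it; move -a**2*b to the remainder.
  leading term a*b**2: subtract (1)·f_1 from 3*a*b**2 - 2*b**2 + a + b → -2*a**2 - 2*a*b - 2*b**2 + a - 3
  leading term a**2: no divisor's leading term divides it; move -2*a**2 to the remainder.
  leading term a*b: no divisor's leading term divides it; move -2*a*b to the remainder.
  leading term b**2: no divisor's leading term divides it; move -2*b**2 to the remainder.
  leading term a: no divisor's leading term divides it; move a to the remainder.
  leading term 1: no divisor's leading term divides it; move -3 to the remainder.
  remainder -a**2*b - 2*a**2 - 2*a*b - 2*b**2 + a - 3 ≠ 0; add g_3 = -a**2*b - 2*a**2 - 2*a*b - 2*b**2 + a - 3 to the basis.

S(f_1,g_3): lcm = a**2*b**2. S = 3*a**3 + a**2*b - 2*a*b**2 - 2*b**3 - a*b + a - 3*b.
  leading term a**3: no divisor's leading term divides it; move 3*a**3 to the remainder.
  leading term a**2*b: subtract (-1)·g_3 from a**2*b - 2*a*b**2 - 2*b**3 - a*b + a - 3*b → -2*a*b**2 - 2*b**3 - 2*a**2 - 3*a*b - 2*b**2 + 2*a - 3*b - 3
  leading term a*b**2: subtract (-3)·f_1 from -2*a*b**2 - 2*b**3 - 2*a**2 - 3*a*b - 2*b**2 + 2*a - 3*b - 3 → -2*b**3 - 3*a**2 + 3*a*b - 2*b**2 + 2*a - 1
  leading term b**3: subtract (1)·f_2 from -2*b**3 - 3*a**2 + 3*a*b - 2*b**2 + 2*a - 1 → -3*a**2 - 3*a*b - 2*b**2 + 2*a - 3
  leading term a**2: no divisor's leading term divides it; move -3*a**2 to the remainder.
  leading term a*b: no divisor's leading term divides it; move -3*a*b to the remainder.
  leading term b**2: no divisor's leading term divides it; move -2*b**2 to the remainder.
  leading term a: no divisor's leading term divides it; move 2*a to the remainder.
  leading term 1: no divisor's leading term divides it; move -3 to the remainder.
  remainder 3*a**3 - 3*a**2 - 3*a*b - 2*b**2 + 2*a - 3 ≠ 0; add g_4 = 3*a**3 - 3*a**2 - 3*a*b - 2*b**2 + 2*a - 3 to the basis.

S(f_2,g_3): lcm = a**2*b**3. S = -3*a**3*b - 2*a**2*b**2 - 2*a*b**3 - 2*b**4 + a*b**2 - a**2 - 3*b**2.
  leading term a**3*b: subtract (3*a)·g_3 from -3*a**3*b - 2*a**2*b**2 - 2*a*b**3 - 2*b**4 + a*b**2 - a**2 - 3*b**2 → -2*a**2*b**2 - 2*a*b**3 - 2*b**4 - a**3 - a**2*b + 3*a**2 - 3*b**2 + 2*a
  leading term a**2*b**2: subtract (-3*a)·f_1 from -2*a**2*b**2 - 2*a*b**3 - 2*b**4 - a**3 - a**2*b + 3*a**2 - 3*b**2 + 2*a → -2*a*b**3 - 2*b**4 - 2*a**3 - 2*a**2*b + 3*a**2 + 3*a*b - 3*b**2 - 3*a
  leading term a*b**3: subtract (-3*b)·f_1 from -2*a*b**3 - 2*b**4 - 2*a**3 - 2*a**2*b + 3*a**2 + 3*a*b - 3*b**2 - 3*a → -2*b**4 - 2*a**3 - 3*a**2*b - a*b**2 + 3*a**2 + 3*a*b - 3*a + 2*b
  leading term b**4: subtract (b)·f_2 from -2*b**4 - 2*a**3 - 3*a**2*b - a*b**2 + 3*a**2 + 3*a*b - 3*a + 2*b → -2*a**3 - 3*a**2*b + 3*a**2 + 3*a*b - 3*a
  leading term a**3: subtract (-3)·g_4 from -2*a**3 - 3*a**2*b + 3*a**2 + 3*a*b - 3*a → -3*a**2*b + a**2 + a*b + b**2 + 3*a - 2
  leading term a**2*b: subtract (3)·g_3 from -3*a**2*b + a**2 + a*b + b**2 + 3*a - 2 → 0
  remainder 0.

S(f_1,g_4): lcm = a**3*b**2. S = 3*a**4 + 3*a**3*b + a**2*b**2 + a*b**3 + 3*b**4 - 2*a**2*b - 3*a*b**2 + a**2 + b**2.
  leading term a**4: subtract (a)·g_4 from 3*a**4 + 3*a**3*b + a**2*b**2 + a*b**3 + 3*b**4 - 2*a**2*b - 3*a*b**2 + a**2 + b**2 → 3*a**3*b + a**2*b**2 + a*b**3 + 3*b**4 + 3*a**3 + a**2*b - a*b**2 - a**2 + b**2 + 3*a
  leading term a**3*b: subtract (-3*a)·g_3 from 3*a**3*b + a**2*b**2 + a*b**3 + 3*b**4 + 3*a**3 + a**2*b - a*b**2 - a**2 + b**2 + 3*a → a**2*b**2 + a*b**3 + 3*b**4 - 3*a**3 + 2*a**2*b + 2*a**2 + b**2 + a
  leading term a**2*b**2: subtract (-2*a)·f_1 from a**2*b**2 + a*b**3 + 3*b**4 - 3*a**3 + 2*a**2*b + 2*a**2 + b**2 + a → a*b**3 + 3*b**4 + a**3 - a**2*b + 2*a**2 + 2*a*b + b**2
  leading term a*b**3: subtract (-2*b)·f_1 from a*b**3 + 3*b**4 + a**3 - a**2*b + 2*a**2 + 2*a*b + b**2 → 3*b**4 + a**3 + 3*a**2*b - 3*a*b**2 + 2*a**2 + 2*a*b + 3*b**2 - b
  leading term b**4: subtract (2*b)·f_2 from 3*b**4 + a**3 + 3*a**2*b - 3*a*b**2 + 2*a**2 + 2*a*b + 3*b**2 - b → a**3 + 3*a**2*b - a*b**2 + 2*a**2 + 2*a*b + 3*b**2 + 2*b
  leading term a**3: subtract (-2)·g_4 from a**3 + 3*a**2*b - a*b**2 + 2*a**2 + 2*a*b + 3*b**2 + 2*b → 3*a**2*b - a*b**2 + 3*a**2 + 3*a*b - b**2 - 3*a + 2*b + 1
  leading term a**2*b: subtract (-3)·g_3 from 3*a**2*b - a*b**2 + 3*a**2 + 3*a*b - b**2 - 3*a + 2*b + 1 → -a*b**2 - 3*a**2 - 3*a*b + 2*b - 1
  leading term a*b**2: subtract (2)·f_1 from -a*b**2 - 3*a**2 - 3*a*b + 2*b - 1 → 0
  remainder 0.

S(f_2,g_4): leading monomials are coprime, so the S-polynomial reduces to 0 (Buchberger's first criterion).
S(g_3,g_4): lcm = a**3*b. S = 2*a**3 + 3*a**2*b + 3*a*b**2 + 3*b**3 - a**2 - 3*a*b + 3*a + b.
  leading term a**3: subtract (3)·g_4 from 2*a**3 + 3*a**2*b + 3*a*b**2 + 3*b**3 - a**2 - 3*a*b + 3*a + b → 3*a**2*b + 3*a*b**2 + 3*b**3 + a**2 - a*b - b**2 - 3*a + b + 2
  leading term a**2*b: subtract (-3)·g_3 from 3*a**2*b + 3*a*b**2 + 3*b**3 + a**2 - a*b - b**2 - 3*a + b + 2 → 3*a*b**2 + 3*b**3 + 2*a**2 + b
  leading term a*b**2: subtract (1)·f_1 from 3*a*b**2 + 3*b**3 + 2*a**2 + b → 3*b**3 - 2*a*b - 3
  leading term b**3: subtract (2)·f_2 from 3*b**3 - 2*a*b - 3 → 0
  remainder 0.

Every S-polynomial of the final basis reduces to 0, so we have a Gröbner basis.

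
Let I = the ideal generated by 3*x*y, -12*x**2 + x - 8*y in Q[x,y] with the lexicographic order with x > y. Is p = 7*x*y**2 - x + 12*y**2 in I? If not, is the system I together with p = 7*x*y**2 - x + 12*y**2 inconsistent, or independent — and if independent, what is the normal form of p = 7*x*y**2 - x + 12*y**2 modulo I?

First compute the reduced Gröbner basis of I by Buchberger's algorithm.
f_1 = 3*x*y, LT = x*y.
f_2 = -12*x**2 + x - 8*y, LT = x**2.

S(f_1,f_2): lcm = x**2*y. S = 1/12*x*y - 2/3*y**2.
  leading term x*y: subtract (1/36)·f_1 from 1/12*x*y - 2/3*y**2 → -2/3*y**2
  leading term y**2: no divisor's leading term divides it; move -2/3*y**2 to the remainder.
  remainder -2/3*y**2 ≠ 0; add h_3 = -2/3*y**2 to the basis.

The other S-polynomials (S(f_1,h_3), S(f_2,h_3)) all reduce to 0 modulo the current basis, so we have a Gröbner basis.
Inter-reduce: drop elements whose leading term is divisible by another's, tail-reduce, and make monic.
Reduced Gröbner basis: {x**2 - 1/12*x + 2/3*y, x*y, y**2}.
Label its elements g_1 = x**2 - 1/12*x + 2/3*y, g_2 = x*y, g_3 = y**2.

Reduce p = 7*x*y**2 - x + 12*y**2 modulo G:
  leading term x*y**2: subtract (7*y)·g_2 from 7*x*y**2 - x + 12*y**2 → -x + 12*y**2
  leading term x: no divisor's leading term divides it; move -x to the remainder.
  leading term y**2: subtract (12)·g_3 from 12*y**2 → 0
  normal form = -x.
The normal form is nonzero, so p ∉ I. Since p minus its normal form lies in I, I + (p) = I + (r) where r = -x; decide whether this ideal is the whole ring.
Run Buchberger on G together with r (pairs among the g_i already reduce to 0 since G is a Gröbner basis):
g_1 = x**2 - 1/12*x + 2/3*y, LT = x**2.
g_2 = x*y, LT = x*y.
g_3 = y**2, LT = y**2.
r = -x, LT = x.

S(g_1,r): lcm = x**2. S = -1/12*x + 2/3*y.
  leading term x: subtract (1/12)·r from -1/12*x + 2/3*y → 2/3*y
  leading term y: no divisor's leading term divides it; move 2/3*y to the remainder.
  remainder 2/3*y ≠ 0; add m_5 = 2/3*y to the basis.

The other S-polynomials (S(g_1,g_2), S(g_1,g_3), S(g_2,g_3), S(g_2,r), S(g_3,r), S(g_1,m_5), S(g_2,m_5), S(g_3,m_5), S(r,m_5)) all reduce to 0 modulo the current basis, so we have a Gröbner basis.
Inter-reduce: drop elements whose leading term is divisible by another's, tail-reduce, and make monic.
Reduced Gröbner basis: {x, y}.
The reduced Gröbner basis of I + (p) is {x, y} ≠ {1}, a proper ideal, so the enlarged system stays consistent: p is independent of I, with normal form -x.

The remainder on division by a Gröbner basis is unique — it is the normal form.

7*x*y**2 - x + 12*y**2 is independent of I; its normal form modulo I is -x.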